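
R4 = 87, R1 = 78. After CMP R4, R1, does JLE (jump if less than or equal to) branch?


Trace:
  R4 = 87, R1 = 78
  CMP R4, R1  → compares 87 vs 78
  JLE checks: is 87 less than or equal to 78?
  87 > 78, so condition is false
Branch taken: No

No


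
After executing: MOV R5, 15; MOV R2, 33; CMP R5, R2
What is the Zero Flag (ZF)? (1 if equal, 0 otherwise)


Register state trace:
  MOV R5, 15  → R5 = 15
  MOV R2, 33  → R2 = 33
  CMP R5, R2  → computes 15 - 33 = -18
  Result is nonzero, so values are not equal
ZF = 0

0


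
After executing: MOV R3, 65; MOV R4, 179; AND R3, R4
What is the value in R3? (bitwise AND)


Register state trace:
  MOV R3, 65  → R3 = 65 (0b01000001)
  MOV R4, 179  → R4 = 179 (0b10110011)
  AND R3, R4  → R3 = 65 AND 179 = 1 (0b00000001)
Final: R3 = 1

1


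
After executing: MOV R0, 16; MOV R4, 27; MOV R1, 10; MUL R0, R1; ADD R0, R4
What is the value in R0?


Register state trace:
  MOV R0, 16  → R0 = 16
  MOV R4, 27  → R4 = 27
  MOV R1, 10  → R1 = 10
  MUL R0, R1  → R0 = 16 * 10 = 160
  ADD R0, R4  → R0 = 160 + 27 = 187
Final: R0 = 187

187


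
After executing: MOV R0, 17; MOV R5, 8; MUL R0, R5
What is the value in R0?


Register state trace:
  MOV R0, 17  → R0 = 17
  MOV R5, 8  → R5 = 8
  MUL R0, R5  → R0 = 17 * 8 = 136
Final: R0 = 136

136


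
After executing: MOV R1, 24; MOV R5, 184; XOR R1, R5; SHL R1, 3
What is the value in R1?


Register state trace:
  MOV R1, 24  → R1 = 24 (0b00011000)
  MOV R5, 184  → R5 = 184 (0b10111000)
  XOR R1, R5  → R1 = 24 XOR 184 = 160 (0b10100000)
  SHL R1, 3  → R1 = 160 << 3 = 1280
Final: R1 = 1280

1280


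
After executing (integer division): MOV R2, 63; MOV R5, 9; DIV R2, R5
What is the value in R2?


Register state trace:
  MOV R2, 63  → R2 = 63
  MOV R5, 9  → R5 = 9
  DIV R2, R5  → R2 = 63 // 9 = 7
Final: R2 = 7

7


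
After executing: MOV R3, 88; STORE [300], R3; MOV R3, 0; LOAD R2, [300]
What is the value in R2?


Register and memory trace:
  MOV R3, 88  → R3 = 88
  STORE [300], R3  → mem[300] = 88
  MOV R3, 0  → R3 = 0
  LOAD R2, [300]  → R2 = mem[300] = 88
Final: R2 = 88

88


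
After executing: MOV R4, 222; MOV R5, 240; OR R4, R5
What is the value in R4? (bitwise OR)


Register state trace:
  MOV R4, 222  → R4 = 222 (0b11011110)
  MOV R5, 240  → R5 = 240 (0b11110000)
  OR R4, R5   → R4 = 222 OR 240 = 254 (0b11111110)
Final: R4 = 254

254


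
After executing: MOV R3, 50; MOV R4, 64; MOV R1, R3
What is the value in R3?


Register state trace:
  MOV R3, 50  → R3 = 50
  MOV R4, 64  → R4 = 64
  MOV R1, R3  → R1 = 50
Final: R3 = 50

50


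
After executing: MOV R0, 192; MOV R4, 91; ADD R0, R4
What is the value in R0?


Register state trace:
  MOV R0, 192  → R0 = 192
  MOV R4, 91  → R4 = 91
  ADD R0, R4  → R0 = 192 + 91 = 283
Final: R0 = 283

283


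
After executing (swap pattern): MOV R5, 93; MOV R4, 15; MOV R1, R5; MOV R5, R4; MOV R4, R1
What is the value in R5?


Register state trace (swap pattern):
  MOV R5, 93  → R5 = 93
  MOV R4, 15  → R4 = 15
  MOV R1, R5  → R1 = 93  (save R5)
  MOV R5, R4  → R5 = 15  (R5 gets R4's value)
  MOV R4, R1  → R4 = 93  (R4 gets saved value)
Final: R5 = 15

15


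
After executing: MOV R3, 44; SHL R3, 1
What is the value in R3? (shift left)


Register state trace:
  MOV R3, 44  → R3 = 44
  SHL R3, 1  → R3 = 44 << 1 = 44 * 2^1 = 88
Final: R3 = 88

88


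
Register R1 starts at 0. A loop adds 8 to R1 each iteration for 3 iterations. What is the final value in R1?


Starting value: R1 = 0
  Iter 1: R1 = 0 + 8 = 8
  Iter 2: R1 = 8 + 8 = 16
  Iter 3: R1 = 16 + 8 = 24
Final: R1 = 24

24


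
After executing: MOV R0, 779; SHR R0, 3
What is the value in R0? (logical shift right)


Register state trace:
  MOV R0, 779  → R0 = 779
  SHR R0, 3  → R0 = 779 >> 3 = 779 // 2^3 = 97
Final: R0 = 97

97


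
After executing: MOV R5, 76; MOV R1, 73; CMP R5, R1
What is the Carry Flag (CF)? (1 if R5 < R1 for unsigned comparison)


Register state trace:
  MOV R5, 76  → R5 = 76
  MOV R1, 73  → R1 = 73
  CMP R5, R1  → unsigned 76 - 73: no borrow
  76 >= 73, so CF = 0
CF = 0

0


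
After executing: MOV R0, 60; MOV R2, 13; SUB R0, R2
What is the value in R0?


Register state trace:
  MOV R0, 60  → R0 = 60
  MOV R2, 13  → R2 = 13
  SUB R0, R2  → R0 = 60 - 13 = 47
Final: R0 = 47

47


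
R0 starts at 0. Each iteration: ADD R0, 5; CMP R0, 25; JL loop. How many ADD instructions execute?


Loop trace (R0 starts at 0, target 25, step 5):
  ADD #1: R0 = 0 + 5 = 5  → 5 < 25, loop
  ADD #2: R0 = 5 + 5 = 10  → 10 < 25, loop
  ADD #3: R0 = 10 + 5 = 15  → 15 < 25, loop
  ADD #4: R0 = 15 + 5 = 20  → 20 < 25, loop
  ADD #5: R0 = 20 + 5 = 25  → 25 >= 25, exit
Total ADD instructions: 5

5


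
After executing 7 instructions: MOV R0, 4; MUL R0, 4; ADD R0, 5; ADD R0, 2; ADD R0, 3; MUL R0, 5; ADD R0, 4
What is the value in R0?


Register state trace:
  MOV R0, 4  → R0 = 4
  MUL R0, 4  → R0 = 4 * 4 = 16
  ADD R0, 5  → R0 = 16 + 5 = 21
  ADD R0, 2  → R0 = 21 + 2 = 23
  ADD R0, 3  → R0 = 23 + 3 = 26
  MUL R0, 5  → R0 = 26 * 5 = 130
  ADD R0, 4  → R0 = 130 + 4 = 134
Final: R0 = 134

134


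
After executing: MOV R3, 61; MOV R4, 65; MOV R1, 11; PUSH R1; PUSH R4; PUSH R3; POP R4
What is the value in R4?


Stack trace (top is rightmost):
  MOV R3, 61  → R3 = 61
  MOV R4, 65  → R4 = 65
  MOV R1, 11  → R1 = 11
  PUSH R1  → stack: [11]
  PUSH R4  → stack: [11, 65]
  PUSH R3  → stack: [11, 65, 61]
  POP R4  → R4 = 61, stack: [11, 65]
Final: R4 = 61

61


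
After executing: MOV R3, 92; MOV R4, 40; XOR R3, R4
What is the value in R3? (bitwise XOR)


Register state trace:
  MOV R3, 92  → R3 = 92 (0b01011100)
  MOV R4, 40  → R4 = 40 (0b00101000)
  XOR R3, R4  → R3 = 92 XOR 40 = 116 (0b01110100)
Final: R3 = 116

116


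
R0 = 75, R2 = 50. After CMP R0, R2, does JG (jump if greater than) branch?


Trace:
  R0 = 75, R2 = 50
  CMP R0, R2  → compares 75 vs 50
  JG checks: is 75 greater than 50?
  75 > 50, so condition is true
Branch taken: Yes

Yes


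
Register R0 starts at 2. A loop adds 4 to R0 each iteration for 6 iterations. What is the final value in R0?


Starting value: R0 = 2
  Iter 1: R0 = 2 + 4 = 6
  Iter 2: R0 = 6 + 4 = 10
  Iter 3: R0 = 10 + 4 = 14
  Iter 4: R0 = 14 + 4 = 18
  Iter 5: R0 = 18 + 4 = 22
  Iter 6: R0 = 22 + 4 = 26
Final: R0 = 26

26


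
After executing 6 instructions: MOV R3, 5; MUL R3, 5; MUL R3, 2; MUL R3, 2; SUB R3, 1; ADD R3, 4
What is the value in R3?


Register state trace:
  MOV R3, 5  → R3 = 5
  MUL R3, 5  → R3 = 5 * 5 = 25
  MUL R3, 2  → R3 = 25 * 2 = 50
  MUL R3, 2  → R3 = 50 * 2 = 100
  SUB R3, 1  → R3 = 100 - 1 = 99
  ADD R3, 4  → R3 = 99 + 4 = 103
Final: R3 = 103

103


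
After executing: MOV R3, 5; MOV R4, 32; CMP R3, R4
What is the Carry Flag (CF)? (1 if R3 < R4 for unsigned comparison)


Register state trace:
  MOV R3, 5  → R3 = 5
  MOV R4, 32  → R4 = 32
  CMP R3, R4  → unsigned 5 - 32: borrow occurs
  5 < 32, so CF = 1
CF = 1

1


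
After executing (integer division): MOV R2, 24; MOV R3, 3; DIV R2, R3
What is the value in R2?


Register state trace:
  MOV R2, 24  → R2 = 24
  MOV R3, 3  → R3 = 3
  DIV R2, R3  → R2 = 24 // 3 = 8
Final: R2 = 8

8


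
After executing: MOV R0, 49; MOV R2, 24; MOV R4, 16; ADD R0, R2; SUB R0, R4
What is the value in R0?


Register state trace:
  MOV R0, 49  → R0 = 49
  MOV R2, 24  → R2 = 24
  MOV R4, 16  → R4 = 16
  ADD R0, R2  → R0 = 49 + 24 = 73
  SUB R0, R4  → R0 = 73 - 16 = 57
Final: R0 = 57

57


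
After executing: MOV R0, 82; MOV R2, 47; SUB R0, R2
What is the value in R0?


Register state trace:
  MOV R0, 82  → R0 = 82
  MOV R2, 47  → R2 = 47
  SUB R0, R2  → R0 = 82 - 47 = 35
Final: R0 = 35

35


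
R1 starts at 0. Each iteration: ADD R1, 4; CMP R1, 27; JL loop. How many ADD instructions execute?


Loop trace (R1 starts at 0, target 27, step 4):
  ADD #1: R1 = 0 + 4 = 4  → 4 < 27, loop
  ADD #2: R1 = 4 + 4 = 8  → 8 < 27, loop
  ADD #3: R1 = 8 + 4 = 12  → 12 < 27, loop
  ADD #4: R1 = 12 + 4 = 16  → 16 < 27, loop
  ADD #5: R1 = 16 + 4 = 20  → 20 < 27, loop
  ADD #6: R1 = 20 + 4 = 24  → 24 < 27, loop
  ADD #7: R1 = 24 + 4 = 28  → 28 >= 27, exit
Total ADD instructions: 7

7


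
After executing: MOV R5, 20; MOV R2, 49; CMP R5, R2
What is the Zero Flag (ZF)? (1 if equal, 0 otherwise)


Register state trace:
  MOV R5, 20  → R5 = 20
  MOV R2, 49  → R2 = 49
  CMP R5, R2  → computes 20 - 49 = -29
  Result is nonzero, so values are not equal
ZF = 0

0


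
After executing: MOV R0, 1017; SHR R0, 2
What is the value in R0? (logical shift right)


Register state trace:
  MOV R0, 1017  → R0 = 1017
  SHR R0, 2  → R0 = 1017 >> 2 = 1017 // 2^2 = 254
Final: R0 = 254

254


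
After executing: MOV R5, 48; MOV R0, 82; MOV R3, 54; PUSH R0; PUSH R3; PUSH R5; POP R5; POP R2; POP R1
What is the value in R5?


Stack trace (top is rightmost):
  MOV R5, 48  → R5 = 48
  MOV R0, 82  → R0 = 82
  MOV R3, 54  → R3 = 54
  PUSH R0  → stack: [82]
  PUSH R3  → stack: [82, 54]
  PUSH R5  → stack: [82, 54, 48]
  POP R5  → R5 = 48, stack: [82, 54]
  POP R2  → R2 = 54, stack: [82]
  POP R1  → R1 = 82, stack: []
Final: R5 = 48

48


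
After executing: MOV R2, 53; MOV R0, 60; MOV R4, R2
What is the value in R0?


Register state trace:
  MOV R2, 53  → R2 = 53
  MOV R0, 60  → R0 = 60
  MOV R4, R2  → R4 = 53
Final: R0 = 60

60


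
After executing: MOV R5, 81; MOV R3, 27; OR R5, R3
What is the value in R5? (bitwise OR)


Register state trace:
  MOV R5, 81  → R5 = 81 (0b01010001)
  MOV R3, 27  → R3 = 27 (0b00011011)
  OR R5, R3   → R5 = 81 OR 27 = 91 (0b01011011)
Final: R5 = 91

91


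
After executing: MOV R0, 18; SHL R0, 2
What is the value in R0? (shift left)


Register state trace:
  MOV R0, 18  → R0 = 18
  SHL R0, 2  → R0 = 18 << 2 = 18 * 2^2 = 72
Final: R0 = 72

72


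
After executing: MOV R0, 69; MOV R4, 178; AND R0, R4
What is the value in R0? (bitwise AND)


Register state trace:
  MOV R0, 69  → R0 = 69 (0b01000101)
  MOV R4, 178  → R4 = 178 (0b10110010)
  AND R0, R4  → R0 = 69 AND 178 = 0 (0b00000000)
Final: R0 = 0

0


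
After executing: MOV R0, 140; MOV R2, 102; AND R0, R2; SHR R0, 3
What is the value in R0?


Register state trace:
  MOV R0, 140  → R0 = 140 (0b10001100)
  MOV R2, 102  → R2 = 102 (0b01100110)
  AND R0, R2  → R0 = 140 AND 102 = 4 (0b00000100)
  SHR R0, 3  → R0 = 4 >> 3 = 0
Final: R0 = 0

0


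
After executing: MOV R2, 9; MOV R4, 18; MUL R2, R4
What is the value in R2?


Register state trace:
  MOV R2, 9  → R2 = 9
  MOV R4, 18  → R4 = 18
  MUL R2, R4  → R2 = 9 * 18 = 162
Final: R2 = 162

162


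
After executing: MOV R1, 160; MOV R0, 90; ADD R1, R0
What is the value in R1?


Register state trace:
  MOV R1, 160  → R1 = 160
  MOV R0, 90  → R0 = 90
  ADD R1, R0  → R1 = 160 + 90 = 250
Final: R1 = 250

250


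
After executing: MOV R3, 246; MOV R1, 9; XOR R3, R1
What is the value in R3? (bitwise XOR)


Register state trace:
  MOV R3, 246  → R3 = 246 (0b11110110)
  MOV R1, 9  → R1 = 9 (0b00001001)
  XOR R3, R1  → R3 = 246 XOR 9 = 255 (0b11111111)
Final: R3 = 255

255


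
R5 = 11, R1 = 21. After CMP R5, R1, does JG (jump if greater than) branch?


Trace:
  R5 = 11, R1 = 21
  CMP R5, R1  → compares 11 vs 21
  JG checks: is 11 greater than 21?
  11 < 21, so condition is false
Branch taken: No

No


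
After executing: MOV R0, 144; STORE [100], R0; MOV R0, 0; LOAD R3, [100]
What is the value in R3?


Register and memory trace:
  MOV R0, 144  → R0 = 144
  STORE [100], R0  → mem[100] = 144
  MOV R0, 0  → R0 = 0
  LOAD R3, [100]  → R3 = mem[100] = 144
Final: R3 = 144

144


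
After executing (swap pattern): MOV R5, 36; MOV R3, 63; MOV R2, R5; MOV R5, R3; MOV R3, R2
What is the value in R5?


Register state trace (swap pattern):
  MOV R5, 36  → R5 = 36
  MOV R3, 63  → R3 = 63
  MOV R2, R5  → R2 = 36  (save R5)
  MOV R5, R3  → R5 = 63  (R5 gets R3's value)
  MOV R3, R2  → R3 = 36  (R3 gets saved value)
Final: R5 = 63

63


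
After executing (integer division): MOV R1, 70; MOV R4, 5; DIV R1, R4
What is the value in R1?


Register state trace:
  MOV R1, 70  → R1 = 70
  MOV R4, 5  → R4 = 5
  DIV R1, R4  → R1 = 70 // 5 = 14
Final: R1 = 14

14


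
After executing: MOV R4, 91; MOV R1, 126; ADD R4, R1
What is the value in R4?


Register state trace:
  MOV R4, 91  → R4 = 91
  MOV R1, 126  → R1 = 126
  ADD R4, R1  → R4 = 91 + 126 = 217
Final: R4 = 217

217


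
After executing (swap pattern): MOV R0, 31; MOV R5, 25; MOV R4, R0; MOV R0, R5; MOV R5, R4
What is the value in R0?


Register state trace (swap pattern):
  MOV R0, 31  → R0 = 31
  MOV R5, 25  → R5 = 25
  MOV R4, R0  → R4 = 31  (save R0)
  MOV R0, R5  → R0 = 25  (R0 gets R5's value)
  MOV R5, R4  → R5 = 31  (R5 gets saved value)
Final: R0 = 25

25


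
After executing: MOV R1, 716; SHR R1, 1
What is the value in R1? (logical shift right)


Register state trace:
  MOV R1, 716  → R1 = 716
  SHR R1, 1  → R1 = 716 >> 1 = 716 // 2^1 = 358
Final: R1 = 358

358


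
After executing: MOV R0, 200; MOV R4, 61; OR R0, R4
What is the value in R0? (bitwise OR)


Register state trace:
  MOV R0, 200  → R0 = 200 (0b11001000)
  MOV R4, 61  → R4 = 61 (0b00111101)
  OR R0, R4   → R0 = 200 OR 61 = 253 (0b11111101)
Final: R0 = 253

253


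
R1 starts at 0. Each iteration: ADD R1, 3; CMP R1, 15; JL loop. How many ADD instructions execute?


Loop trace (R1 starts at 0, target 15, step 3):
  ADD #1: R1 = 0 + 3 = 3  → 3 < 15, loop
  ADD #2: R1 = 3 + 3 = 6  → 6 < 15, loop
  ADD #3: R1 = 6 + 3 = 9  → 9 < 15, loop
  ADD #4: R1 = 9 + 3 = 12  → 12 < 15, loop
  ADD #5: R1 = 12 + 3 = 15  → 15 >= 15, exit
Total ADD instructions: 5

5


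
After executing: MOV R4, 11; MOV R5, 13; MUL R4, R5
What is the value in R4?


Register state trace:
  MOV R4, 11  → R4 = 11
  MOV R5, 13  → R5 = 13
  MUL R4, R5  → R4 = 11 * 13 = 143
Final: R4 = 143

143


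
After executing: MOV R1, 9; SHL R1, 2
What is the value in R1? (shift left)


Register state trace:
  MOV R1, 9  → R1 = 9
  SHL R1, 2  → R1 = 9 << 2 = 9 * 2^2 = 36
Final: R1 = 36

36


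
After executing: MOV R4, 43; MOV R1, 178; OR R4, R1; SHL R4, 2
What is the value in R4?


Register state trace:
  MOV R4, 43  → R4 = 43 (0b00101011)
  MOV R1, 178  → R1 = 178 (0b10110010)
  OR R4, R1  → R4 = 43 OR 178 = 187 (0b10111011)
  SHL R4, 2  → R4 = 187 << 2 = 748
Final: R4 = 748

748


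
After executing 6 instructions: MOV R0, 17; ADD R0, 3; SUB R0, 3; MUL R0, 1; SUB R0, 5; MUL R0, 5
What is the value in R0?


Register state trace:
  MOV R0, 17  → R0 = 17
  ADD R0, 3  → R0 = 17 + 3 = 20
  SUB R0, 3  → R0 = 20 - 3 = 17
  MUL R0, 1  → R0 = 17 * 1 = 17
  SUB R0, 5  → R0 = 17 - 5 = 12
  MUL R0, 5  → R0 = 12 * 5 = 60
Final: R0 = 60

60


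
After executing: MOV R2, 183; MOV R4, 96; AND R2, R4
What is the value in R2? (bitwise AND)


Register state trace:
  MOV R2, 183  → R2 = 183 (0b10110111)
  MOV R4, 96  → R4 = 96 (0b01100000)
  AND R2, R4  → R2 = 183 AND 96 = 32 (0b00100000)
Final: R2 = 32

32


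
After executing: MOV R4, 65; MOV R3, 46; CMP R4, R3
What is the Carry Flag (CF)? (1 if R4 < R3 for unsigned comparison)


Register state trace:
  MOV R4, 65  → R4 = 65
  MOV R3, 46  → R3 = 46
  CMP R4, R3  → unsigned 65 - 46: no borrow
  65 >= 46, so CF = 0
CF = 0

0


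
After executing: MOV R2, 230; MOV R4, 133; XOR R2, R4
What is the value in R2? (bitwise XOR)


Register state trace:
  MOV R2, 230  → R2 = 230 (0b11100110)
  MOV R4, 133  → R4 = 133 (0b10000101)
  XOR R2, R4  → R2 = 230 XOR 133 = 99 (0b01100011)
Final: R2 = 99

99


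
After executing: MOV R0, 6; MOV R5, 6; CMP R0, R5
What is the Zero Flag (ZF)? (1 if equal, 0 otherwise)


Register state trace:
  MOV R0, 6  → R0 = 6
  MOV R5, 6  → R5 = 6
  CMP R0, R5  → computes 6 - 6 = 0
  Result is zero, so values are equal
ZF = 1

1


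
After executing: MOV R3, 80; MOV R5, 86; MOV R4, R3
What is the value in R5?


Register state trace:
  MOV R3, 80  → R3 = 80
  MOV R5, 86  → R5 = 86
  MOV R4, R3  → R4 = 80
Final: R5 = 86

86


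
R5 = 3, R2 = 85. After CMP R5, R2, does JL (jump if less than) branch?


Trace:
  R5 = 3, R2 = 85
  CMP R5, R2  → compares 3 vs 85
  JL checks: is 3 less than 85?
  3 < 85, so condition is true
Branch taken: Yes

Yes


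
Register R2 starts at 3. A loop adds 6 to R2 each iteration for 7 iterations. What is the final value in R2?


Starting value: R2 = 3
  Iter 1: R2 = 3 + 6 = 9
  Iter 2: R2 = 9 + 6 = 15
  Iter 3: R2 = 15 + 6 = 21
  Iter 4: R2 = 21 + 6 = 27
  Iter 5: R2 = 27 + 6 = 33
  Iter 6: R2 = 33 + 6 = 39
  Iter 7: R2 = 39 + 6 = 45
Final: R2 = 45

45


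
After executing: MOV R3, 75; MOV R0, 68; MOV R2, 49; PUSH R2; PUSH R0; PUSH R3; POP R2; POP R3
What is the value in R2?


Stack trace (top is rightmost):
  MOV R3, 75  → R3 = 75
  MOV R0, 68  → R0 = 68
  MOV R2, 49  → R2 = 49
  PUSH R2  → stack: [49]
  PUSH R0  → stack: [49, 68]
  PUSH R3  → stack: [49, 68, 75]
  POP R2  → R2 = 75, stack: [49, 68]
  POP R3  → R3 = 68, stack: [49]
Final: R2 = 75

75


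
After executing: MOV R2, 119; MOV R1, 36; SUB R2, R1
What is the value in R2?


Register state trace:
  MOV R2, 119  → R2 = 119
  MOV R1, 36  → R1 = 36
  SUB R2, R1  → R2 = 119 - 36 = 83
Final: R2 = 83

83


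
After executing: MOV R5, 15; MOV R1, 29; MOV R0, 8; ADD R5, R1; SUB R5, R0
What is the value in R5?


Register state trace:
  MOV R5, 15  → R5 = 15
  MOV R1, 29  → R1 = 29
  MOV R0, 8  → R0 = 8
  ADD R5, R1  → R5 = 15 + 29 = 44
  SUB R5, R0  → R5 = 44 - 8 = 36
Final: R5 = 36

36


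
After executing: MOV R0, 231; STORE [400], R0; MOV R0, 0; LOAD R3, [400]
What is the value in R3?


Register and memory trace:
  MOV R0, 231  → R0 = 231
  STORE [400], R0  → mem[400] = 231
  MOV R0, 0  → R0 = 0
  LOAD R3, [400]  → R3 = mem[400] = 231
Final: R3 = 231

231


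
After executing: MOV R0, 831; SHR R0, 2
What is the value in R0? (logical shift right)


Register state trace:
  MOV R0, 831  → R0 = 831
  SHR R0, 2  → R0 = 831 >> 2 = 831 // 2^2 = 207
Final: R0 = 207

207


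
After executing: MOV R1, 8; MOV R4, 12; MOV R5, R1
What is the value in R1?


Register state trace:
  MOV R1, 8  → R1 = 8
  MOV R4, 12  → R4 = 12
  MOV R5, R1  → R5 = 8
Final: R1 = 8

8


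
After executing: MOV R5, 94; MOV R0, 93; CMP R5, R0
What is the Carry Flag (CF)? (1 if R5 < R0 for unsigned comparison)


Register state trace:
  MOV R5, 94  → R5 = 94
  MOV R0, 93  → R0 = 93
  CMP R5, R0  → unsigned 94 - 93: no borrow
  94 >= 93, so CF = 0
CF = 0

0


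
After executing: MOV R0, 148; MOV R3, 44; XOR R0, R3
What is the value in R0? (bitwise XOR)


Register state trace:
  MOV R0, 148  → R0 = 148 (0b10010100)
  MOV R3, 44  → R3 = 44 (0b00101100)
  XOR R0, R3  → R0 = 148 XOR 44 = 184 (0b10111000)
Final: R0 = 184

184


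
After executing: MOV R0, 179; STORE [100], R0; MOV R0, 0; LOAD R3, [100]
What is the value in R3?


Register and memory trace:
  MOV R0, 179  → R0 = 179
  STORE [100], R0  → mem[100] = 179
  MOV R0, 0  → R0 = 0
  LOAD R3, [100]  → R3 = mem[100] = 179
Final: R3 = 179

179


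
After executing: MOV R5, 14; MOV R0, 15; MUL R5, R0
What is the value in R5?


Register state trace:
  MOV R5, 14  → R5 = 14
  MOV R0, 15  → R0 = 15
  MUL R5, R0  → R5 = 14 * 15 = 210
Final: R5 = 210

210


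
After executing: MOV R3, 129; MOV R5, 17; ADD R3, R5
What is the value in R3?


Register state trace:
  MOV R3, 129  → R3 = 129
  MOV R5, 17  → R5 = 17
  ADD R3, R5  → R3 = 129 + 17 = 146
Final: R3 = 146

146


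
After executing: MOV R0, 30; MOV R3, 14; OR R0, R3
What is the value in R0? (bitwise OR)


Register state trace:
  MOV R0, 30  → R0 = 30 (0b00011110)
  MOV R3, 14  → R3 = 14 (0b00001110)
  OR R0, R3   → R0 = 30 OR 14 = 30 (0b00011110)
Final: R0 = 30

30


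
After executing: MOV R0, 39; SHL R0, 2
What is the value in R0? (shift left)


Register state trace:
  MOV R0, 39  → R0 = 39
  SHL R0, 2  → R0 = 39 << 2 = 39 * 2^2 = 156
Final: R0 = 156

156


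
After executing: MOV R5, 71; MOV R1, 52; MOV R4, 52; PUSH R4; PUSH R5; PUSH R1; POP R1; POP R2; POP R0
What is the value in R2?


Stack trace (top is rightmost):
  MOV R5, 71  → R5 = 71
  MOV R1, 52  → R1 = 52
  MOV R4, 52  → R4 = 52
  PUSH R4  → stack: [52]
  PUSH R5  → stack: [52, 71]
  PUSH R1  → stack: [52, 71, 52]
  POP R1  → R1 = 52, stack: [52, 71]
  POP R2  → R2 = 71, stack: [52]
  POP R0  → R0 = 52, stack: []
Final: R2 = 71

71


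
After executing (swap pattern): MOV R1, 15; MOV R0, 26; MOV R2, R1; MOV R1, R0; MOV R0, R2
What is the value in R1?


Register state trace (swap pattern):
  MOV R1, 15  → R1 = 15
  MOV R0, 26  → R0 = 26
  MOV R2, R1  → R2 = 15  (save R1)
  MOV R1, R0  → R1 = 26  (R1 gets R0's value)
  MOV R0, R2  → R0 = 15  (R0 gets saved value)
Final: R1 = 26

26


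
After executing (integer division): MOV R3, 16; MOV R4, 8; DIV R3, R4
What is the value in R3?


Register state trace:
  MOV R3, 16  → R3 = 16
  MOV R4, 8  → R4 = 8
  DIV R3, R4  → R3 = 16 // 8 = 2
Final: R3 = 2

2


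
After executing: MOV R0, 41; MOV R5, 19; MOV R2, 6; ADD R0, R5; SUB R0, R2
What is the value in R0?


Register state trace:
  MOV R0, 41  → R0 = 41
  MOV R5, 19  → R5 = 19
  MOV R2, 6  → R2 = 6
  ADD R0, R5  → R0 = 41 + 19 = 60
  SUB R0, R2  → R0 = 60 - 6 = 54
Final: R0 = 54

54


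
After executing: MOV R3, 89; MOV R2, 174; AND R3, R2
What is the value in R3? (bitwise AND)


Register state trace:
  MOV R3, 89  → R3 = 89 (0b01011001)
  MOV R2, 174  → R2 = 174 (0b10101110)
  AND R3, R2  → R3 = 89 AND 174 = 8 (0b00001000)
Final: R3 = 8

8


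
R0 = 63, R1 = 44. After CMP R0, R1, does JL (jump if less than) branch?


Trace:
  R0 = 63, R1 = 44
  CMP R0, R1  → compares 63 vs 44
  JL checks: is 63 less than 44?
  63 > 44, so condition is false
Branch taken: No

No


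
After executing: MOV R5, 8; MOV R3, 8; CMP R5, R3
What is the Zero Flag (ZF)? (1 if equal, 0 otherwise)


Register state trace:
  MOV R5, 8  → R5 = 8
  MOV R3, 8  → R3 = 8
  CMP R5, R3  → computes 8 - 8 = 0
  Result is zero, so values are equal
ZF = 1

1


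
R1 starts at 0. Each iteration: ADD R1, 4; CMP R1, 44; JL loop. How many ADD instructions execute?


Loop trace (R1 starts at 0, target 44, step 4):
  ADD #1: R1 = 0 + 4 = 4  → 4 < 44, loop
  ADD #2: R1 = 4 + 4 = 8  → 8 < 44, loop
  ADD #3: R1 = 8 + 4 = 12  → 12 < 44, loop
  ADD #4: R1 = 12 + 4 = 16  → 16 < 44, loop
  ADD #5: R1 = 16 + 4 = 20  → 20 < 44, loop
  ADD #6: R1 = 20 + 4 = 24  → 24 < 44, loop
  ADD #7: R1 = 24 + 4 = 28  → 28 < 44, loop
  ADD #8: R1 = 28 + 4 = 32  → 32 < 44, loop
  ADD #9: R1 = 32 + 4 = 36  → 36 < 44, loop
  ADD #10: R1 = 36 + 4 = 40  → 40 < 44, loop
  ADD #11: R1 = 40 + 4 = 44  → 44 >= 44, exit
Total ADD instructions: 11

11


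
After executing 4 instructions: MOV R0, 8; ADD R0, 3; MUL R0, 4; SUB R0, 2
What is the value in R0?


Register state trace:
  MOV R0, 8  → R0 = 8
  ADD R0, 3  → R0 = 8 + 3 = 11
  MUL R0, 4  → R0 = 11 * 4 = 44
  SUB R0, 2  → R0 = 44 - 2 = 42
Final: R0 = 42

42


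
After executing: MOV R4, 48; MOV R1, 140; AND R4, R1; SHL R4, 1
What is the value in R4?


Register state trace:
  MOV R4, 48  → R4 = 48 (0b00110000)
  MOV R1, 140  → R1 = 140 (0b10001100)
  AND R4, R1  → R4 = 48 AND 140 = 0 (0b00000000)
  SHL R4, 1  → R4 = 0 << 1 = 0
Final: R4 = 0

0


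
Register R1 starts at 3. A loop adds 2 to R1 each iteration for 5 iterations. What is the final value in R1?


Starting value: R1 = 3
  Iter 1: R1 = 3 + 2 = 5
  Iter 2: R1 = 5 + 2 = 7
  Iter 3: R1 = 7 + 2 = 9
  Iter 4: R1 = 9 + 2 = 11
  Iter 5: R1 = 11 + 2 = 13
Final: R1 = 13

13


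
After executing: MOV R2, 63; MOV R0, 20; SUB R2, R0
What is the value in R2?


Register state trace:
  MOV R2, 63  → R2 = 63
  MOV R0, 20  → R0 = 20
  SUB R2, R0  → R2 = 63 - 20 = 43
Final: R2 = 43

43


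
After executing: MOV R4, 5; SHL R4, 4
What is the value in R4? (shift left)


Register state trace:
  MOV R4, 5  → R4 = 5
  SHL R4, 4  → R4 = 5 << 4 = 5 * 2^4 = 80
Final: R4 = 80

80


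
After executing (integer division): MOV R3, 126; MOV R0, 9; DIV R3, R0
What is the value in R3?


Register state trace:
  MOV R3, 126  → R3 = 126
  MOV R0, 9  → R0 = 9
  DIV R3, R0  → R3 = 126 // 9 = 14
Final: R3 = 14

14


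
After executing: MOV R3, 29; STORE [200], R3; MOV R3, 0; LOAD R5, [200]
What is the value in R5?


Register and memory trace:
  MOV R3, 29  → R3 = 29
  STORE [200], R3  → mem[200] = 29
  MOV R3, 0  → R3 = 0
  LOAD R5, [200]  → R5 = mem[200] = 29
Final: R5 = 29

29


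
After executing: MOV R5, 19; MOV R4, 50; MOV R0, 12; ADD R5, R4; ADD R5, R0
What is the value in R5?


Register state trace:
  MOV R5, 19  → R5 = 19
  MOV R4, 50  → R4 = 50
  MOV R0, 12  → R0 = 12
  ADD R5, R4  → R5 = 19 + 50 = 69
  ADD R5, R0  → R5 = 69 + 12 = 81
Final: R5 = 81

81


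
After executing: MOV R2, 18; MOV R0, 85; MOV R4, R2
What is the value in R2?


Register state trace:
  MOV R2, 18  → R2 = 18
  MOV R0, 85  → R0 = 85
  MOV R4, R2  → R4 = 18
Final: R2 = 18

18


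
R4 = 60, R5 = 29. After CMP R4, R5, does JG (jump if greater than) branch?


Trace:
  R4 = 60, R5 = 29
  CMP R4, R5  → compares 60 vs 29
  JG checks: is 60 greater than 29?
  60 > 29, so condition is true
Branch taken: Yes

Yes


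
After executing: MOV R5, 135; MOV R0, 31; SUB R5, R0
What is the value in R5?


Register state trace:
  MOV R5, 135  → R5 = 135
  MOV R0, 31  → R0 = 31
  SUB R5, R0  → R5 = 135 - 31 = 104
Final: R5 = 104

104


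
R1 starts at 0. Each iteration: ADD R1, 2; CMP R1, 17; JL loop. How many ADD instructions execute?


Loop trace (R1 starts at 0, target 17, step 2):
  ADD #1: R1 = 0 + 2 = 2  → 2 < 17, loop
  ADD #2: R1 = 2 + 2 = 4  → 4 < 17, loop
  ADD #3: R1 = 4 + 2 = 6  → 6 < 17, loop
  ADD #4: R1 = 6 + 2 = 8  → 8 < 17, loop
  ADD #5: R1 = 8 + 2 = 10  → 10 < 17, loop
  ADD #6: R1 = 10 + 2 = 12  → 12 < 17, loop
  ADD #7: R1 = 12 + 2 = 14  → 14 < 17, loop
  ADD #8: R1 = 14 + 2 = 16  → 16 < 17, loop
  ADD #9: R1 = 16 + 2 = 18  → 18 >= 17, exit
Total ADD instructions: 9

9


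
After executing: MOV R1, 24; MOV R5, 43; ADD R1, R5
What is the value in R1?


Register state trace:
  MOV R1, 24  → R1 = 24
  MOV R5, 43  → R5 = 43
  ADD R1, R5  → R1 = 24 + 43 = 67
Final: R1 = 67

67


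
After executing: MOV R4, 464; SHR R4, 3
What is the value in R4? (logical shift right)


Register state trace:
  MOV R4, 464  → R4 = 464
  SHR R4, 3  → R4 = 464 >> 3 = 464 // 2^3 = 58
Final: R4 = 58

58


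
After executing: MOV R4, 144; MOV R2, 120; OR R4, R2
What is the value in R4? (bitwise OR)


Register state trace:
  MOV R4, 144  → R4 = 144 (0b10010000)
  MOV R2, 120  → R2 = 120 (0b01111000)
  OR R4, R2   → R4 = 144 OR 120 = 248 (0b11111000)
Final: R4 = 248

248


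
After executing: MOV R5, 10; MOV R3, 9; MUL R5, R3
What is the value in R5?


Register state trace:
  MOV R5, 10  → R5 = 10
  MOV R3, 9  → R3 = 9
  MUL R5, R3  → R5 = 10 * 9 = 90
Final: R5 = 90

90


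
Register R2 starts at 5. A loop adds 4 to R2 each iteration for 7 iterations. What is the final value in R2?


Starting value: R2 = 5
  Iter 1: R2 = 5 + 4 = 9
  Iter 2: R2 = 9 + 4 = 13
  Iter 3: R2 = 13 + 4 = 17
  Iter 4: R2 = 17 + 4 = 21
  Iter 5: R2 = 21 + 4 = 25
  Iter 6: R2 = 25 + 4 = 29
  Iter 7: R2 = 29 + 4 = 33
Final: R2 = 33

33


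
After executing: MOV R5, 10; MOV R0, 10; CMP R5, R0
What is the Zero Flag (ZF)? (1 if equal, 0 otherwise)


Register state trace:
  MOV R5, 10  → R5 = 10
  MOV R0, 10  → R0 = 10
  CMP R5, R0  → computes 10 - 10 = 0
  Result is zero, so values are equal
ZF = 1

1


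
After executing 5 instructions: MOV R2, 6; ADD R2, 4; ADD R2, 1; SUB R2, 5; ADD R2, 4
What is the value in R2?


Register state trace:
  MOV R2, 6  → R2 = 6
  ADD R2, 4  → R2 = 6 + 4 = 10
  ADD R2, 1  → R2 = 10 + 1 = 11
  SUB R2, 5  → R2 = 11 - 5 = 6
  ADD R2, 4  → R2 = 6 + 4 = 10
Final: R2 = 10

10


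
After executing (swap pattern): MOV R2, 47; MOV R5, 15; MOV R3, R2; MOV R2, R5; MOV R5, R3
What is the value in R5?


Register state trace (swap pattern):
  MOV R2, 47  → R2 = 47
  MOV R5, 15  → R5 = 15
  MOV R3, R2  → R3 = 47  (save R2)
  MOV R2, R5  → R2 = 15  (R2 gets R5's value)
  MOV R5, R3  → R5 = 47  (R5 gets saved value)
Final: R5 = 47

47


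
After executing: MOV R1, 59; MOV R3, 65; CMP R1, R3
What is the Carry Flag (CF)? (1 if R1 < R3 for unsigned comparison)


Register state trace:
  MOV R1, 59  → R1 = 59
  MOV R3, 65  → R3 = 65
  CMP R1, R3  → unsigned 59 - 65: borrow occurs
  59 < 65, so CF = 1
CF = 1

1


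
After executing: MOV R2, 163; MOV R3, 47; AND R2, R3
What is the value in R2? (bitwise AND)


Register state trace:
  MOV R2, 163  → R2 = 163 (0b10100011)
  MOV R3, 47  → R3 = 47 (0b00101111)
  AND R2, R3  → R2 = 163 AND 47 = 35 (0b00100011)
Final: R2 = 35

35


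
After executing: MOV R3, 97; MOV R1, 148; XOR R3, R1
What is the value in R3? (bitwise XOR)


Register state trace:
  MOV R3, 97  → R3 = 97 (0b01100001)
  MOV R1, 148  → R1 = 148 (0b10010100)
  XOR R3, R1  → R3 = 97 XOR 148 = 245 (0b11110101)
Final: R3 = 245

245


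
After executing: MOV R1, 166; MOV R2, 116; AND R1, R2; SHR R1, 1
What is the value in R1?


Register state trace:
  MOV R1, 166  → R1 = 166 (0b10100110)
  MOV R2, 116  → R2 = 116 (0b01110100)
  AND R1, R2  → R1 = 166 AND 116 = 36 (0b00100100)
  SHR R1, 1  → R1 = 36 >> 1 = 18
Final: R1 = 18

18


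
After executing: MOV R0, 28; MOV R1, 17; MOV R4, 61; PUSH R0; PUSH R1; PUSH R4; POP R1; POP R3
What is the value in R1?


Stack trace (top is rightmost):
  MOV R0, 28  → R0 = 28
  MOV R1, 17  → R1 = 17
  MOV R4, 61  → R4 = 61
  PUSH R0  → stack: [28]
  PUSH R1  → stack: [28, 17]
  PUSH R4  → stack: [28, 17, 61]
  POP R1  → R1 = 61, stack: [28, 17]
  POP R3  → R3 = 17, stack: [28]
Final: R1 = 61

61


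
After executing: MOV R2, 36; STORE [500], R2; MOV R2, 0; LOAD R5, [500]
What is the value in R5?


Register and memory trace:
  MOV R2, 36  → R2 = 36
  STORE [500], R2  → mem[500] = 36
  MOV R2, 0  → R2 = 0
  LOAD R5, [500]  → R5 = mem[500] = 36
Final: R5 = 36

36


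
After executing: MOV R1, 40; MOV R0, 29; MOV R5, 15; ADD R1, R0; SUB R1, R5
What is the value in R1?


Register state trace:
  MOV R1, 40  → R1 = 40
  MOV R0, 29  → R0 = 29
  MOV R5, 15  → R5 = 15
  ADD R1, R0  → R1 = 40 + 29 = 69
  SUB R1, R5  → R1 = 69 - 15 = 54
Final: R1 = 54

54


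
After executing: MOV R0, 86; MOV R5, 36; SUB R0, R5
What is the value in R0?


Register state trace:
  MOV R0, 86  → R0 = 86
  MOV R5, 36  → R5 = 36
  SUB R0, R5  → R0 = 86 - 36 = 50
Final: R0 = 50

50


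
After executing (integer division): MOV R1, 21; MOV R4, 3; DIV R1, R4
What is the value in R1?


Register state trace:
  MOV R1, 21  → R1 = 21
  MOV R4, 3  → R4 = 3
  DIV R1, R4  → R1 = 21 // 3 = 7
Final: R1 = 7

7


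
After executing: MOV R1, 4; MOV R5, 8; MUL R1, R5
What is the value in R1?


Register state trace:
  MOV R1, 4  → R1 = 4
  MOV R5, 8  → R5 = 8
  MUL R1, R5  → R1 = 4 * 8 = 32
Final: R1 = 32

32


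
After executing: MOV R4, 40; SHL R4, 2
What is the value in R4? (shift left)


Register state trace:
  MOV R4, 40  → R4 = 40
  SHL R4, 2  → R4 = 40 << 2 = 40 * 2^2 = 160
Final: R4 = 160

160


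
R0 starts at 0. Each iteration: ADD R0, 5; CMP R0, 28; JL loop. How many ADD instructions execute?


Loop trace (R0 starts at 0, target 28, step 5):
  ADD #1: R0 = 0 + 5 = 5  → 5 < 28, loop
  ADD #2: R0 = 5 + 5 = 10  → 10 < 28, loop
  ADD #3: R0 = 10 + 5 = 15  → 15 < 28, loop
  ADD #4: R0 = 15 + 5 = 20  → 20 < 28, loop
  ADD #5: R0 = 20 + 5 = 25  → 25 < 28, loop
  ADD #6: R0 = 25 + 5 = 30  → 30 >= 28, exit
Total ADD instructions: 6

6


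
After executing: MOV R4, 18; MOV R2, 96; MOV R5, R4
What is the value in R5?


Register state trace:
  MOV R4, 18  → R4 = 18
  MOV R2, 96  → R2 = 96
  MOV R5, R4  → R5 = 18
Final: R5 = 18

18


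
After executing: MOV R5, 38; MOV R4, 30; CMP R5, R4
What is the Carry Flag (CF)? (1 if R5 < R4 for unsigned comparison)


Register state trace:
  MOV R5, 38  → R5 = 38
  MOV R4, 30  → R4 = 30
  CMP R5, R4  → unsigned 38 - 30: no borrow
  38 >= 30, so CF = 0
CF = 0

0


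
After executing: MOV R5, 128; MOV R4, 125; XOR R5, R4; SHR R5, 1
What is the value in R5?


Register state trace:
  MOV R5, 128  → R5 = 128 (0b10000000)
  MOV R4, 125  → R4 = 125 (0b01111101)
  XOR R5, R4  → R5 = 128 XOR 125 = 253 (0b11111101)
  SHR R5, 1  → R5 = 253 >> 1 = 126
Final: R5 = 126

126


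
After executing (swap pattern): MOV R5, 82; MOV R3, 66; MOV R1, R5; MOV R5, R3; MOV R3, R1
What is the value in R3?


Register state trace (swap pattern):
  MOV R5, 82  → R5 = 82
  MOV R3, 66  → R3 = 66
  MOV R1, R5  → R1 = 82  (save R5)
  MOV R5, R3  → R5 = 66  (R5 gets R3's value)
  MOV R3, R1  → R3 = 82  (R3 gets saved value)
Final: R3 = 82

82


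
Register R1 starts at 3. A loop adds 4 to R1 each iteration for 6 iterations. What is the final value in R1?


Starting value: R1 = 3
  Iter 1: R1 = 3 + 4 = 7
  Iter 2: R1 = 7 + 4 = 11
  Iter 3: R1 = 11 + 4 = 15
  Iter 4: R1 = 15 + 4 = 19
  Iter 5: R1 = 19 + 4 = 23
  Iter 6: R1 = 23 + 4 = 27
Final: R1 = 27

27


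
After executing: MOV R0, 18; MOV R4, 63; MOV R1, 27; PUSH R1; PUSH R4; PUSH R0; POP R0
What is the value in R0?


Stack trace (top is rightmost):
  MOV R0, 18  → R0 = 18
  MOV R4, 63  → R4 = 63
  MOV R1, 27  → R1 = 27
  PUSH R1  → stack: [27]
  PUSH R4  → stack: [27, 63]
  PUSH R0  → stack: [27, 63, 18]
  POP R0  → R0 = 18, stack: [27, 63]
Final: R0 = 18

18


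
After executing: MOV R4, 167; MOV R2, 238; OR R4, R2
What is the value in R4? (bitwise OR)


Register state trace:
  MOV R4, 167  → R4 = 167 (0b10100111)
  MOV R2, 238  → R2 = 238 (0b11101110)
  OR R4, R2   → R4 = 167 OR 238 = 239 (0b11101111)
Final: R4 = 239

239


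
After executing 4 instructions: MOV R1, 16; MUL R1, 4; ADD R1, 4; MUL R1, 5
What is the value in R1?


Register state trace:
  MOV R1, 16  → R1 = 16
  MUL R1, 4  → R1 = 16 * 4 = 64
  ADD R1, 4  → R1 = 64 + 4 = 68
  MUL R1, 5  → R1 = 68 * 5 = 340
Final: R1 = 340

340


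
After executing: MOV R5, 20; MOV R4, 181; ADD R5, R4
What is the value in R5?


Register state trace:
  MOV R5, 20  → R5 = 20
  MOV R4, 181  → R4 = 181
  ADD R5, R4  → R5 = 20 + 181 = 201
Final: R5 = 201

201


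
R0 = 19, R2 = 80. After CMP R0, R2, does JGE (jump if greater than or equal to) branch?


Trace:
  R0 = 19, R2 = 80
  CMP R0, R2  → compares 19 vs 80
  JGE checks: is 19 greater than or equal to 80?
  19 < 80, so condition is false
Branch taken: No

No


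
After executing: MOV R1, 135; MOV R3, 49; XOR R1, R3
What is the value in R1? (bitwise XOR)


Register state trace:
  MOV R1, 135  → R1 = 135 (0b10000111)
  MOV R3, 49  → R3 = 49 (0b00110001)
  XOR R1, R3  → R1 = 135 XOR 49 = 182 (0b10110110)
Final: R1 = 182

182


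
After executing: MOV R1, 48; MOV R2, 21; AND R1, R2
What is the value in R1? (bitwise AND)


Register state trace:
  MOV R1, 48  → R1 = 48 (0b00110000)
  MOV R2, 21  → R2 = 21 (0b00010101)
  AND R1, R2  → R1 = 48 AND 21 = 16 (0b00010000)
Final: R1 = 16

16


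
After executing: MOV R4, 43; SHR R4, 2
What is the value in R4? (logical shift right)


Register state trace:
  MOV R4, 43  → R4 = 43
  SHR R4, 2  → R4 = 43 >> 2 = 43 // 2^2 = 10
Final: R4 = 10

10


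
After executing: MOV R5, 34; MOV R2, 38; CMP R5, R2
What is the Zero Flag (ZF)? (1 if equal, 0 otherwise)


Register state trace:
  MOV R5, 34  → R5 = 34
  MOV R2, 38  → R2 = 38
  CMP R5, R2  → computes 34 - 38 = -4
  Result is nonzero, so values are not equal
ZF = 0

0


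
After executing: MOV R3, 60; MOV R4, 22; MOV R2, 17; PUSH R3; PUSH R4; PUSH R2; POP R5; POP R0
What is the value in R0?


Stack trace (top is rightmost):
  MOV R3, 60  → R3 = 60
  MOV R4, 22  → R4 = 22
  MOV R2, 17  → R2 = 17
  PUSH R3  → stack: [60]
  PUSH R4  → stack: [60, 22]
  PUSH R2  → stack: [60, 22, 17]
  POP R5  → R5 = 17, stack: [60, 22]
  POP R0  → R0 = 22, stack: [60]
Final: R0 = 22

22


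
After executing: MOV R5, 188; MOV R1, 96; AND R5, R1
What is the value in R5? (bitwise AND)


Register state trace:
  MOV R5, 188  → R5 = 188 (0b10111100)
  MOV R1, 96  → R1 = 96 (0b01100000)
  AND R5, R1  → R5 = 188 AND 96 = 32 (0b00100000)
Final: R5 = 32

32


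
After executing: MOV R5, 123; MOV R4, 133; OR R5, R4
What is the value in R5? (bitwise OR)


Register state trace:
  MOV R5, 123  → R5 = 123 (0b01111011)
  MOV R4, 133  → R4 = 133 (0b10000101)
  OR R5, R4   → R5 = 123 OR 133 = 255 (0b11111111)
Final: R5 = 255

255


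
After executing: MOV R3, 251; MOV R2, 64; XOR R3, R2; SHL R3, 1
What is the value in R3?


Register state trace:
  MOV R3, 251  → R3 = 251 (0b11111011)
  MOV R2, 64  → R2 = 64 (0b01000000)
  XOR R3, R2  → R3 = 251 XOR 64 = 187 (0b10111011)
  SHL R3, 1  → R3 = 187 << 1 = 374
Final: R3 = 374

374


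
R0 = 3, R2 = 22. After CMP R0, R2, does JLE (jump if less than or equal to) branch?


Trace:
  R0 = 3, R2 = 22
  CMP R0, R2  → compares 3 vs 22
  JLE checks: is 3 less than or equal to 22?
  3 < 22, so condition is true
Branch taken: Yes

Yes


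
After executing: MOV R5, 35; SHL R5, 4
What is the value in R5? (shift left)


Register state trace:
  MOV R5, 35  → R5 = 35
  SHL R5, 4  → R5 = 35 << 4 = 35 * 2^4 = 560
Final: R5 = 560

560


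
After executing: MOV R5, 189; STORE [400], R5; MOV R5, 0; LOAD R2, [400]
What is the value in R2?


Register and memory trace:
  MOV R5, 189  → R5 = 189
  STORE [400], R5  → mem[400] = 189
  MOV R5, 0  → R5 = 0
  LOAD R2, [400]  → R2 = mem[400] = 189
Final: R2 = 189

189


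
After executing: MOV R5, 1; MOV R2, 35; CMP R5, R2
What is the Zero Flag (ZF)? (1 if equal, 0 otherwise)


Register state trace:
  MOV R5, 1  → R5 = 1
  MOV R2, 35  → R2 = 35
  CMP R5, R2  → computes 1 - 35 = -34
  Result is nonzero, so values are not equal
ZF = 0

0


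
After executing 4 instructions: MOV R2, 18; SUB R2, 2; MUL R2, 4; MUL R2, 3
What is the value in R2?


Register state trace:
  MOV R2, 18  → R2 = 18
  SUB R2, 2  → R2 = 18 - 2 = 16
  MUL R2, 4  → R2 = 16 * 4 = 64
  MUL R2, 3  → R2 = 64 * 3 = 192
Final: R2 = 192

192


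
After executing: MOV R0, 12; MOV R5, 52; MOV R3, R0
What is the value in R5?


Register state trace:
  MOV R0, 12  → R0 = 12
  MOV R5, 52  → R5 = 52
  MOV R3, R0  → R3 = 12
Final: R5 = 52

52


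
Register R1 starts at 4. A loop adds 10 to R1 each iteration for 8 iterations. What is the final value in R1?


Starting value: R1 = 4
  Iter 1: R1 = 4 + 10 = 14
  Iter 2: R1 = 14 + 10 = 24
  Iter 3: R1 = 24 + 10 = 34
  Iter 4: R1 = 34 + 10 = 44
  Iter 5: R1 = 44 + 10 = 54
  Iter 6: R1 = 54 + 10 = 64
  Iter 7: R1 = 64 + 10 = 74
  Iter 8: R1 = 74 + 10 = 84
Final: R1 = 84

84


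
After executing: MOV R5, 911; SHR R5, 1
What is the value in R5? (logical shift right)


Register state trace:
  MOV R5, 911  → R5 = 911
  SHR R5, 1  → R5 = 911 >> 1 = 911 // 2^1 = 455
Final: R5 = 455

455


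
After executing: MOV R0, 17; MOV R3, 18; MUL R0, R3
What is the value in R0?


Register state trace:
  MOV R0, 17  → R0 = 17
  MOV R3, 18  → R3 = 18
  MUL R0, R3  → R0 = 17 * 18 = 306
Final: R0 = 306

306
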